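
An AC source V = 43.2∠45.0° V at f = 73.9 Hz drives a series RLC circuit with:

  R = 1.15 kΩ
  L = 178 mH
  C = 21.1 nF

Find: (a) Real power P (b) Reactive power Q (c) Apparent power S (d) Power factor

Step 1 — Angular frequency: ω = 2π·f = 2π·73.9 = 464.3 rad/s.
Step 2 — Component impedances:
  R: Z = R = 1150 Ω
  L: Z = jωL = j·464.3·0.178 = 0 + j82.65 Ω
  C: Z = 1/(jωC) = -j/(ω·C) = 0 - j1.021e+05 Ω
Step 3 — Series combination: Z_total = R + L + C = 1150 - j1.02e+05 Ω = 1.02e+05∠-89.4° Ω.
Step 4 — Source phasor: V = 43.2∠45.0° V = 30.55 + j30.55 V.
Step 5 — Current: I = V / Z = -0.0002961 + j0.0003029 A = 0.0004236∠134.4° A.
Step 6 — Complex power: S = V·I* = 0.0002063 - j0.0183 VA.
Step 7 — Real power: P = Re(S) = 0.0002063 W.
Step 8 — Reactive power: Q = Im(S) = -0.0183 VAR.
Step 9 — Apparent power: |S| = 0.0183 VA.
Step 10 — Power factor: PF = P/|S| = 0.01128 (leading).

(a) P = 0.0002063 W  (b) Q = -0.0183 VAR  (c) S = 0.0183 VA  (d) PF = 0.01128 (leading)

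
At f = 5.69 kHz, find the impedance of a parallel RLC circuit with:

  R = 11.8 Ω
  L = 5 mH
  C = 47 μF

Step 1 — Angular frequency: ω = 2π·f = 2π·5690 = 3.575e+04 rad/s.
Step 2 — Component impedances:
  R: Z = R = 11.8 Ω
  L: Z = jωL = j·3.575e+04·0.005 = 0 + j178.8 Ω
  C: Z = 1/(jωC) = -j/(ω·C) = 0 - j0.5951 Ω
Step 3 — Parallel combination: 1/Z_total = 1/R + 1/L + 1/C; Z_total = 0.03014 - j0.5956 Ω = 0.5964∠-87.1° Ω.

Z = 0.03014 - j0.5956 Ω = 0.5964∠-87.1° Ω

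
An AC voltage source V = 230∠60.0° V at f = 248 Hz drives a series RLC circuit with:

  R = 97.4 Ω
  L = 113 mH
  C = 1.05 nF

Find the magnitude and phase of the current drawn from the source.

Step 1 — Angular frequency: ω = 2π·f = 2π·248 = 1558 rad/s.
Step 2 — Component impedances:
  R: Z = R = 97.4 Ω
  L: Z = jωL = j·1558·0.113 = 0 + j176.1 Ω
  C: Z = 1/(jωC) = -j/(ω·C) = 0 - j6.112e+05 Ω
Step 3 — Series combination: Z_total = R + L + C = 97.4 - j6.11e+05 Ω = 6.11e+05∠-90.0° Ω.
Step 4 — Source phasor: V = 230∠60.0° V = 115 + j199.2 V.
Step 5 — Ohm's law: I = V / Z_total = (115 + j199.2) / (97.4 - j6.11e+05) = -0.000326 + j0.0001883 A.
Step 6 — Convert to polar: |I| = 0.0003764 A, ∠I = 150.0°.

I = 0.0003764∠150.0° A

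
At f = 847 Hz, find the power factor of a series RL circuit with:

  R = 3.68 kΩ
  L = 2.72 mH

Step 1 — Angular frequency: ω = 2π·f = 2π·847 = 5322 rad/s.
Step 2 — Component impedances:
  R: Z = R = 3680 Ω
  L: Z = jωL = j·5322·0.00272 = 0 + j14.48 Ω
Step 3 — Series combination: Z_total = R + L = 3680 + j14.48 Ω = 3680∠0.2° Ω.
Step 4 — Power factor: PF = cos(φ) = Re(Z)/|Z| = 3680/3680 = 1.
Step 5 — Type: Im(Z) = 14.48 ⇒ lagging (phase φ = 0.2°).

PF = 1 (lagging, φ = 0.2°)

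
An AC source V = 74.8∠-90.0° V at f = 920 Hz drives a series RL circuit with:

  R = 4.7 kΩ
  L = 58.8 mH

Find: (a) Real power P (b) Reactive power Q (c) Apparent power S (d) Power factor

Step 1 — Angular frequency: ω = 2π·f = 2π·920 = 5781 rad/s.
Step 2 — Component impedances:
  R: Z = R = 4700 Ω
  L: Z = jωL = j·5781·0.0588 = 0 + j339.9 Ω
Step 3 — Series combination: Z_total = R + L = 4700 + j339.9 Ω = 4712∠4.1° Ω.
Step 4 — Source phasor: V = 74.8∠-90.0° V = 0 - j74.8 V.
Step 5 — Current: I = V / Z = -0.001145 - j0.01583 A = 0.01587∠-94.1° A.
Step 6 — Complex power: S = V·I* = 1.184 + j0.08564 VA.
Step 7 — Real power: P = Re(S) = 1.184 W.
Step 8 — Reactive power: Q = Im(S) = 0.08564 VAR.
Step 9 — Apparent power: |S| = 1.187 VA.
Step 10 — Power factor: PF = P/|S| = 0.9974 (lagging).

(a) P = 1.184 W  (b) Q = 0.08564 VAR  (c) S = 1.187 VA  (d) PF = 0.9974 (lagging)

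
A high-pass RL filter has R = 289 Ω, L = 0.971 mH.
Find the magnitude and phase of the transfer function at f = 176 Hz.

Step 1 — Angular frequency: ω = 2π·176 = 1106 rad/s.
Step 2 — Transfer function: H(jω) = jωL/(R + jωL).
Step 3 — Numerator jωL = j·1.074; denominator R + jωL = 289 + j1.074.
Step 4 — H = 1.38e-05 + j0.003715.
Step 5 — Magnitude: |H| = 0.003715 (-48.6 dB); phase: φ = 89.8°.

|H| = 0.003715 (-48.6 dB), φ = 89.8°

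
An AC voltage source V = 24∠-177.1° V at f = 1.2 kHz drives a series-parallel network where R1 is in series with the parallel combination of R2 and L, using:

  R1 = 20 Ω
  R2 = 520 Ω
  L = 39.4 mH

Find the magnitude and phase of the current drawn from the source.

Step 1 — Angular frequency: ω = 2π·f = 2π·1200 = 7540 rad/s.
Step 2 — Component impedances:
  R1: Z = R = 20 Ω
  R2: Z = R = 520 Ω
  L: Z = jωL = j·7540·0.0394 = 0 + j297.1 Ω
Step 3 — Parallel branch: R2 || L = 1/(1/R2 + 1/L) = 128 + j224 Ω.
Step 4 — Series with R1: Z_total = R1 + (R2 || L) = 148 + j224 Ω = 268.4∠56.6° Ω.
Step 5 — Source phasor: V = 24∠-177.1° V = -23.97 - j1.214 V.
Step 6 — Ohm's law: I = V / Z_total = (-23.97 - j1.214) / (148 + j224) = -0.05299 + j0.07201 A.
Step 7 — Convert to polar: |I| = 0.08941 A, ∠I = 126.3°.

I = 0.08941∠126.3° A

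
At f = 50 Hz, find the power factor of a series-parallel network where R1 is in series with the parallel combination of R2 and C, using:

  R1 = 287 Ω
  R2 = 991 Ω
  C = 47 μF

Step 1 — Angular frequency: ω = 2π·f = 2π·50 = 314.2 rad/s.
Step 2 — Component impedances:
  R1: Z = R = 287 Ω
  R2: Z = R = 991 Ω
  C: Z = 1/(jωC) = -j/(ω·C) = 0 - j67.73 Ω
Step 3 — Parallel branch: R2 || C = 1/(1/R2 + 1/C) = 4.607 - j67.41 Ω.
Step 4 — Series with R1: Z_total = R1 + (R2 || C) = 291.6 - j67.41 Ω = 299.3∠-13.0° Ω.
Step 5 — Power factor: PF = cos(φ) = Re(Z)/|Z| = 291.6/299.3 = 0.9743.
Step 6 — Type: Im(Z) = -67.41 ⇒ leading (phase φ = -13.0°).

PF = 0.9743 (leading, φ = -13.0°)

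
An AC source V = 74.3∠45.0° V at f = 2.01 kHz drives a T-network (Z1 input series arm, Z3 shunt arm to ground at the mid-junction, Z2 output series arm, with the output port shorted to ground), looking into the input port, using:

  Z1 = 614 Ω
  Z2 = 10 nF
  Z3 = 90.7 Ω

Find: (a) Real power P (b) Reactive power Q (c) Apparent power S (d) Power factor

Step 1 — Angular frequency: ω = 2π·f = 2π·2010 = 1.263e+04 rad/s.
Step 2 — Component impedances:
  Z1: Z = R = 614 Ω
  Z2: Z = 1/(jωC) = -j/(ω·C) = 0 - j7918 Ω
  Z3: Z = R = 90.7 Ω
Step 3 — With the output port shorted to ground, the output series arm Z2 runs from the junction to ground; the shunt arm Z3 also runs from the junction to ground. They appear in parallel: Z3 || Z2 = 90.69 - j1.039 Ω.
Step 4 — Series with input arm Z1: Z_in = Z1 + (Z3 || Z2) = 704.7 - j1.039 Ω = 704.7∠-0.1° Ω.
Step 5 — Source phasor: V = 74.3∠45.0° V = 52.54 + j52.54 V.
Step 6 — Current: I = V / Z = 0.07444 + j0.07466 A = 0.1054∠45.1° A.
Step 7 — Complex power: S = V·I* = 7.834 - j0.01155 VA.
Step 8 — Real power: P = Re(S) = 7.834 W.
Step 9 — Reactive power: Q = Im(S) = -0.01155 VAR.
Step 10 — Apparent power: |S| = 7.834 VA.
Step 11 — Power factor: PF = P/|S| = 1 (leading).

(a) P = 7.834 W  (b) Q = -0.01155 VAR  (c) S = 7.834 VA  (d) PF = 1 (leading)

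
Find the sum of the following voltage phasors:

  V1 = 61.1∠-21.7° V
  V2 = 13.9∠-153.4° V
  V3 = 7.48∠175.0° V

Step 1 — Convert each phasor to rectangular form:
  V1 = 61.1·(cos(-21.7°) + j·sin(-21.7°)) = 56.77 - j22.59 V
  V2 = 13.9·(cos(-153.4°) + j·sin(-153.4°)) = -12.43 - j6.224 V
  V3 = 7.48·(cos(175.0°) + j·sin(175.0°)) = -7.452 + j0.6519 V
Step 2 — Sum components: V_total = 36.89 - j28.16 V.
Step 3 — Convert to polar: |V_total| = 46.41 V, ∠V_total = -37.4°.

V_total = 46.41∠-37.4° V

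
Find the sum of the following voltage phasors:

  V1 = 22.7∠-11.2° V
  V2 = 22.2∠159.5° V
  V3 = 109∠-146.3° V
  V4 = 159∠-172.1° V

Step 1 — Convert each phasor to rectangular form:
  V1 = 22.7·(cos(-11.2°) + j·sin(-11.2°)) = 22.27 - j4.409 V
  V2 = 22.2·(cos(159.5°) + j·sin(159.5°)) = -20.79 + j7.775 V
  V3 = 109·(cos(-146.3°) + j·sin(-146.3°)) = -90.68 - j60.48 V
  V4 = 159·(cos(-172.1°) + j·sin(-172.1°)) = -157.5 - j21.85 V
Step 2 — Sum components: V_total = -246.7 - j78.97 V.
Step 3 — Convert to polar: |V_total| = 259 V, ∠V_total = -162.3°.

V_total = 259∠-162.3° V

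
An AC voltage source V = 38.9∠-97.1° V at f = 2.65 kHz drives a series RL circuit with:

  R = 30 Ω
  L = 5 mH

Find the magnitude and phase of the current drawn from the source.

Step 1 — Angular frequency: ω = 2π·f = 2π·2650 = 1.665e+04 rad/s.
Step 2 — Component impedances:
  R: Z = R = 30 Ω
  L: Z = jωL = j·1.665e+04·0.005 = 0 + j83.25 Ω
Step 3 — Series combination: Z_total = R + L = 30 + j83.25 Ω = 88.49∠70.2° Ω.
Step 4 — Source phasor: V = 38.9∠-97.1° V = -4.808 - j38.6 V.
Step 5 — Ohm's law: I = V / Z_total = (-4.808 - j38.6) / (30 + j83.25) = -0.4288 - j0.09677 A.
Step 6 — Convert to polar: |I| = 0.4396 A, ∠I = -167.3°.

I = 0.4396∠-167.3° A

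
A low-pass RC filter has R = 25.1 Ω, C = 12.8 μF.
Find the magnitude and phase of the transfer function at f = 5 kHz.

Step 1 — Angular frequency: ω = 2π·5000 = 3.142e+04 rad/s.
Step 2 — Transfer function: H(jω) = 1/(1 + jωRC).
Step 3 — Denominator: 1 + jωRC = 1 + j·3.142e+04·25.1·1.28e-05 = 1 + j10.09.
Step 4 — H = 0.009721 - j0.09811.
Step 5 — Magnitude: |H| = 0.09859 (-20.1 dB); phase: φ = -84.3°.

|H| = 0.09859 (-20.1 dB), φ = -84.3°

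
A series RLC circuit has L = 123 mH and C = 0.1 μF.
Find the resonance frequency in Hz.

Step 1 — Resonance condition Im(Z)=0 gives ω₀ = 1/√(LC).
Step 2 — ω₀ = 1/√(0.123·1e-07) = 9017 rad/s.
Step 3 — f₀ = ω₀/(2π) = 1435 Hz.

f₀ = 1435 Hz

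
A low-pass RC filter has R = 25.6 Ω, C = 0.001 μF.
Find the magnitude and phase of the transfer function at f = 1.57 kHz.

Step 1 — Angular frequency: ω = 2π·1570 = 9865 rad/s.
Step 2 — Transfer function: H(jω) = 1/(1 + jωRC).
Step 3 — Denominator: 1 + jωRC = 1 + j·9865·25.6·1e-09 = 1 + j0.0002525.
Step 4 — H = 1 - j0.0002525.
Step 5 — Magnitude: |H| = 1 (-0.0 dB); phase: φ = -0.0°.

|H| = 1 (-0.0 dB), φ = -0.0°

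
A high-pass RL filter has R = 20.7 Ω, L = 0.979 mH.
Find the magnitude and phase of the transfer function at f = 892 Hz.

Step 1 — Angular frequency: ω = 2π·892 = 5605 rad/s.
Step 2 — Transfer function: H(jω) = jωL/(R + jωL).
Step 3 — Numerator jωL = j·5.487; denominator R + jωL = 20.7 + j5.487.
Step 4 — H = 0.06565 + j0.2477.
Step 5 — Magnitude: |H| = 0.2562 (-11.8 dB); phase: φ = 75.2°.

|H| = 0.2562 (-11.8 dB), φ = 75.2°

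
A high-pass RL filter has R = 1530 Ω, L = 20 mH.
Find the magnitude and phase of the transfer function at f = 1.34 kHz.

Step 1 — Angular frequency: ω = 2π·1340 = 8419 rad/s.
Step 2 — Transfer function: H(jω) = jωL/(R + jωL).
Step 3 — Numerator jωL = j·168.4; denominator R + jωL = 1530 + j168.4.
Step 4 — H = 0.01197 + j0.1087.
Step 5 — Magnitude: |H| = 0.1094 (-19.2 dB); phase: φ = 83.7°.

|H| = 0.1094 (-19.2 dB), φ = 83.7°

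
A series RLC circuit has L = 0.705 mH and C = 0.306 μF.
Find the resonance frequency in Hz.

Step 1 — Resonance condition Im(Z)=0 gives ω₀ = 1/√(LC).
Step 2 — ω₀ = 1/√(0.000705·3.06e-07) = 6.808e+04 rad/s.
Step 3 — f₀ = ω₀/(2π) = 1.084e+04 Hz.

f₀ = 1.084e+04 Hz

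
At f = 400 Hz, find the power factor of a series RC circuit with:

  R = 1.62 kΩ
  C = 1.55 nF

Step 1 — Angular frequency: ω = 2π·f = 2π·400 = 2513 rad/s.
Step 2 — Component impedances:
  R: Z = R = 1620 Ω
  C: Z = 1/(jωC) = -j/(ω·C) = 0 - j2.567e+05 Ω
Step 3 — Series combination: Z_total = R + C = 1620 - j2.567e+05 Ω = 2.567e+05∠-89.6° Ω.
Step 4 — Power factor: PF = cos(φ) = Re(Z)/|Z| = 1620/2.567e+05 = 0.006311.
Step 5 — Type: Im(Z) = -2.567e+05 ⇒ leading (phase φ = -89.6°).

PF = 0.006311 (leading, φ = -89.6°)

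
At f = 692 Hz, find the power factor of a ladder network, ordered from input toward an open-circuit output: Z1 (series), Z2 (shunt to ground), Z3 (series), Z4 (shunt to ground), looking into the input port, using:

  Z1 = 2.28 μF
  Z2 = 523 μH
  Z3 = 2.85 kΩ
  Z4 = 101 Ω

Step 1 — Angular frequency: ω = 2π·f = 2π·692 = 4348 rad/s.
Step 2 — Component impedances:
  Z1: Z = 1/(jωC) = -j/(ω·C) = 0 - j100.9 Ω
  Z2: Z = jωL = j·4348·0.000523 = 0 + j2.274 Ω
  Z3: Z = R = 2850 Ω
  Z4: Z = R = 101 Ω
Step 3 — Ladder network (open output): work backward from the far end, alternating series and parallel combinations. Z_in = 0.001752 - j98.6 Ω = 98.6∠-90.0° Ω.
Step 4 — Power factor: PF = cos(φ) = Re(Z)/|Z| = 0.001752/98.6 = 1.777e-05.
Step 5 — Type: Im(Z) = -98.6 ⇒ leading (phase φ = -90.0°).

PF = 1.777e-05 (leading, φ = -90.0°)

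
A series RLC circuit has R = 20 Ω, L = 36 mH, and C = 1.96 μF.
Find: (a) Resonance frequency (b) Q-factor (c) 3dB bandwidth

Step 1 — Resonance: ω₀ = 1/√(LC) = 1/√(0.036·1.96e-06) = 3765 rad/s.
Step 2 — f₀ = ω₀/(2π) = 599.2 Hz.
Step 3 — Series Q: Q = ω₀L/R = 3765·0.036/20 = 6.776.
Step 4 — Bandwidth: Δω = ω₀/Q = 555.6 rad/s; BW = Δω/(2π) = 88.42 Hz.

(a) f₀ = 599.2 Hz  (b) Q = 6.776  (c) BW = 88.42 Hz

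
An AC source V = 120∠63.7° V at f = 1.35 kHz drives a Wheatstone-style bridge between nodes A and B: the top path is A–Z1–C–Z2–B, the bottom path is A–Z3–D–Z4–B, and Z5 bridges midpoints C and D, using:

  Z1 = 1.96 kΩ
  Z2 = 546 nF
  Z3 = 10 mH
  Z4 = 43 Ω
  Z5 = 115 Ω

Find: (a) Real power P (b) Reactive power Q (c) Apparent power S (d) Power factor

Step 1 — Angular frequency: ω = 2π·f = 2π·1350 = 8482 rad/s.
Step 2 — Component impedances:
  Z1: Z = R = 1960 Ω
  Z2: Z = 1/(jωC) = -j/(ω·C) = 0 - j215.9 Ω
  Z3: Z = jωL = j·8482·0.01 = 0 + j84.82 Ω
  Z4: Z = R = 43 Ω
  Z5: Z = R = 115 Ω
Step 3 — Bridge requires nodal analysis (the Z5 bridge couples midpoints C and D, so the two paths cannot be reduced to a simple series/parallel combination). Setting node B to ground and injecting 1 A at node A, the 3-node admittance system at A, C, D solves to V_A = Z_AB = 43.7 + j78.08 Ω = 89.47∠60.8° Ω.
Step 4 — Source phasor: V = 120∠63.7° V = 53.17 + j107.6 V.
Step 5 — Current: I = V / Z = 1.339 + j0.06866 A = 1.341∠2.9° A.
Step 6 — Complex power: S = V·I* = 78.6 + j140.4 VA.
Step 7 — Real power: P = Re(S) = 78.6 W.
Step 8 — Reactive power: Q = Im(S) = 140.4 VAR.
Step 9 — Apparent power: |S| = 160.9 VA.
Step 10 — Power factor: PF = P/|S| = 0.4884 (lagging).

(a) P = 78.6 W  (b) Q = 140.4 VAR  (c) S = 160.9 VA  (d) PF = 0.4884 (lagging)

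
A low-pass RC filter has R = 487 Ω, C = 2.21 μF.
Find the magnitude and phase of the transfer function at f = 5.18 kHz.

Step 1 — Angular frequency: ω = 2π·5180 = 3.255e+04 rad/s.
Step 2 — Transfer function: H(jω) = 1/(1 + jωRC).
Step 3 — Denominator: 1 + jωRC = 1 + j·3.255e+04·487·2.21e-06 = 1 + j35.03.
Step 4 — H = 0.0008143 - j0.02852.
Step 5 — Magnitude: |H| = 0.02854 (-30.9 dB); phase: φ = -88.4°.

|H| = 0.02854 (-30.9 dB), φ = -88.4°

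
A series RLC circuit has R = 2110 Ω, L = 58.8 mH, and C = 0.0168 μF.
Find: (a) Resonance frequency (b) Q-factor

Step 1 — Resonance condition Im(Z)=0 gives ω₀ = 1/√(LC).
Step 2 — ω₀ = 1/√(0.0588·1.68e-08) = 3.182e+04 rad/s.
Step 3 — f₀ = ω₀/(2π) = 5064 Hz.
Step 4 — Series Q: Q = ω₀L/R = 3.182e+04·0.0588/2110 = 0.8866.

(a) f₀ = 5064 Hz  (b) Q = 0.8866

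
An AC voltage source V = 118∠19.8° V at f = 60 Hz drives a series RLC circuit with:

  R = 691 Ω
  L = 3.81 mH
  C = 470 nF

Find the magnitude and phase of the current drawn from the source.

Step 1 — Angular frequency: ω = 2π·f = 2π·60 = 377 rad/s.
Step 2 — Component impedances:
  R: Z = R = 691 Ω
  L: Z = jωL = j·377·0.00381 = 0 + j1.436 Ω
  C: Z = 1/(jωC) = -j/(ω·C) = 0 - j5644 Ω
Step 3 — Series combination: Z_total = R + L + C = 691 - j5642 Ω = 5685∠-83.0° Ω.
Step 4 — Source phasor: V = 118∠19.8° V = 111 + j39.97 V.
Step 5 — Ohm's law: I = V / Z_total = (111 + j39.97) / (691 - j5642) = -0.004605 + j0.02024 A.
Step 6 — Convert to polar: |I| = 0.02076 A, ∠I = 102.8°.

I = 0.02076∠102.8° A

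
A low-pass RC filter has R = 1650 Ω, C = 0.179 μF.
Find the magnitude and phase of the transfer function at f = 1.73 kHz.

Step 1 — Angular frequency: ω = 2π·1730 = 1.087e+04 rad/s.
Step 2 — Transfer function: H(jω) = 1/(1 + jωRC).
Step 3 — Denominator: 1 + jωRC = 1 + j·1.087e+04·1650·1.79e-07 = 1 + j3.21.
Step 4 — H = 0.08844 - j0.2839.
Step 5 — Magnitude: |H| = 0.2974 (-10.5 dB); phase: φ = -72.7°.

|H| = 0.2974 (-10.5 dB), φ = -72.7°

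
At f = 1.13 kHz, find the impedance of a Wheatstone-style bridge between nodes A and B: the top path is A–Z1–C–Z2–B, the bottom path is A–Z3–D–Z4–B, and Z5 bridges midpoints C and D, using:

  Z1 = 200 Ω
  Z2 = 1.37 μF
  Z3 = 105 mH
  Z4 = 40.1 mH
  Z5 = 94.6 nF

Step 1 — Angular frequency: ω = 2π·f = 2π·1130 = 7100 rad/s.
Step 2 — Component impedances:
  Z1: Z = R = 200 Ω
  Z2: Z = 1/(jωC) = -j/(ω·C) = 0 - j102.8 Ω
  Z3: Z = jωL = j·7100·0.105 = 0 + j745.5 Ω
  Z4: Z = jωL = j·7100·0.0401 = 0 + j284.7 Ω
  Z5: Z = 1/(jωC) = -j/(ω·C) = 0 - j1489 Ω
Step 3 — Bridge requires nodal analysis (the Z5 bridge couples midpoints C and D, so the two paths cannot be reduced to a simple series/parallel combination). Setting node B to ground and injecting 1 A at node A, the 3-node admittance system at A, C, D solves to V_A = Z_AB = 241.5 - j58.41 Ω = 248.5∠-13.6° Ω.

Z = 241.5 - j58.41 Ω = 248.5∠-13.6° Ω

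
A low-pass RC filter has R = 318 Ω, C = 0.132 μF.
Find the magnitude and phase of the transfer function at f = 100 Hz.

Step 1 — Angular frequency: ω = 2π·100 = 628.3 rad/s.
Step 2 — Transfer function: H(jω) = 1/(1 + jωRC).
Step 3 — Denominator: 1 + jωRC = 1 + j·628.3·318·1.32e-07 = 1 + j0.02637.
Step 4 — H = 0.9993 - j0.02636.
Step 5 — Magnitude: |H| = 0.9997 (-0.0 dB); phase: φ = -1.5°.

|H| = 0.9997 (-0.0 dB), φ = -1.5°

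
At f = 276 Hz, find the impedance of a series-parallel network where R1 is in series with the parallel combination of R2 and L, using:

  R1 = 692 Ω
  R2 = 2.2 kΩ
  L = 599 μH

Step 1 — Angular frequency: ω = 2π·f = 2π·276 = 1734 rad/s.
Step 2 — Component impedances:
  R1: Z = R = 692 Ω
  R2: Z = R = 2200 Ω
  L: Z = jωL = j·1734·0.000599 = 0 + j1.039 Ω
Step 3 — Parallel branch: R2 || L = 1/(1/R2 + 1/L) = 0.0004905 + j1.039 Ω.
Step 4 — Series with R1: Z_total = R1 + (R2 || L) = 692 + j1.039 Ω = 692∠0.1° Ω.

Z = 692 + j1.039 Ω = 692∠0.1° Ω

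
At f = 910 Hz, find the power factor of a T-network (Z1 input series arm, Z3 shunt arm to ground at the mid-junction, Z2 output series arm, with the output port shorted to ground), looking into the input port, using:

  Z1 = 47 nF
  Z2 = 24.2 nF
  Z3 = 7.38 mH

Step 1 — Angular frequency: ω = 2π·f = 2π·910 = 5718 rad/s.
Step 2 — Component impedances:
  Z1: Z = 1/(jωC) = -j/(ω·C) = 0 - j3721 Ω
  Z2: Z = 1/(jωC) = -j/(ω·C) = 0 - j7227 Ω
  Z3: Z = jωL = j·5718·0.00738 = 0 + j42.2 Ω
Step 3 — With the output port shorted to ground, the output series arm Z2 runs from the junction to ground; the shunt arm Z3 also runs from the junction to ground. They appear in parallel: Z3 || Z2 = 0 + j42.44 Ω.
Step 4 — Series with input arm Z1: Z_in = Z1 + (Z3 || Z2) = 0 - j3679 Ω = 3679∠-90.0° Ω.
Step 5 — Power factor: PF = cos(φ) = Re(Z)/|Z| = 0/3679 = 0.
Step 6 — Type: Im(Z) = -3679 ⇒ leading (phase φ = -90.0°).

PF = 0 (leading, φ = -90.0°)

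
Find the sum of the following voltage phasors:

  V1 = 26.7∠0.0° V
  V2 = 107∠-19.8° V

Step 1 — Convert each phasor to rectangular form:
  V1 = 26.7·(cos(0.0°) + j·sin(0.0°)) = 26.7 V
  V2 = 107·(cos(-19.8°) + j·sin(-19.8°)) = 100.7 - j36.24 V
Step 2 — Sum components: V_total = 127.4 - j36.24 V.
Step 3 — Convert to polar: |V_total| = 132.4 V, ∠V_total = -15.9°.

V_total = 132.4∠-15.9° V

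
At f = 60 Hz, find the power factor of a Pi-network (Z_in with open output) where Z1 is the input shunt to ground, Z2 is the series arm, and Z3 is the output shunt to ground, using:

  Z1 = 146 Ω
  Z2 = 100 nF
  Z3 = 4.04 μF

Step 1 — Angular frequency: ω = 2π·f = 2π·60 = 377 rad/s.
Step 2 — Component impedances:
  Z1: Z = R = 146 Ω
  Z2: Z = 1/(jωC) = -j/(ω·C) = 0 - j2.653e+04 Ω
  Z3: Z = 1/(jωC) = -j/(ω·C) = 0 - j656.6 Ω
Step 3 — With open output, the series arm Z2 and the output shunt Z3 appear in series to ground: Z2 + Z3 = 0 - j2.718e+04 Ω.
Step 4 — Parallel with input shunt Z1: Z_in = Z1 || (Z2 + Z3) = 146 - j0.7842 Ω = 146∠-0.3° Ω.
Step 5 — Power factor: PF = cos(φ) = Re(Z)/|Z| = 146/146 = 1.
Step 6 — Type: Im(Z) = -0.7842 ⇒ leading (phase φ = -0.3°).

PF = 1 (leading, φ = -0.3°)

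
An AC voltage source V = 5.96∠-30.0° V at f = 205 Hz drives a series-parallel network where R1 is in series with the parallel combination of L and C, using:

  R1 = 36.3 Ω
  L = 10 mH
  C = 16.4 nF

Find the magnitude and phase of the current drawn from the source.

Step 1 — Angular frequency: ω = 2π·f = 2π·205 = 1288 rad/s.
Step 2 — Component impedances:
  R1: Z = R = 36.3 Ω
  L: Z = jωL = j·1288·0.01 = 0 + j12.88 Ω
  C: Z = 1/(jωC) = -j/(ω·C) = 0 - j4.734e+04 Ω
Step 3 — Parallel branch: L || C = 1/(1/L + 1/C) = 0 + j12.88 Ω.
Step 4 — Series with R1: Z_total = R1 + (L || C) = 36.3 + j12.88 Ω = 38.52∠19.5° Ω.
Step 5 — Source phasor: V = 5.96∠-30.0° V = 5.162 - j2.98 V.
Step 6 — Ohm's law: I = V / Z_total = (5.162 - j2.98) / (36.3 + j12.88) = 0.1004 - j0.1177 A.
Step 7 — Convert to polar: |I| = 0.1547 A, ∠I = -49.5°.

I = 0.1547∠-49.5° A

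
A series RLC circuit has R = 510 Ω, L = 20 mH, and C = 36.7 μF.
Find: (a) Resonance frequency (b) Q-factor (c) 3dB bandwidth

Step 1 — Resonance: ω₀ = 1/√(LC) = 1/√(0.02·3.67e-05) = 1167 rad/s.
Step 2 — f₀ = ω₀/(2π) = 185.8 Hz.
Step 3 — Series Q: Q = ω₀L/R = 1167·0.02/510 = 0.04577.
Step 4 — Bandwidth: Δω = ω₀/Q = 2.55e+04 rad/s; BW = Δω/(2π) = 4058 Hz.

(a) f₀ = 185.8 Hz  (b) Q = 0.04577  (c) BW = 4058 Hz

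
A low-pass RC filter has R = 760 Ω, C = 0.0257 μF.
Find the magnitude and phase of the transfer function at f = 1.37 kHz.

Step 1 — Angular frequency: ω = 2π·1370 = 8608 rad/s.
Step 2 — Transfer function: H(jω) = 1/(1 + jωRC).
Step 3 — Denominator: 1 + jωRC = 1 + j·8608·760·2.57e-08 = 1 + j0.1681.
Step 4 — H = 0.9725 - j0.1635.
Step 5 — Magnitude: |H| = 0.9862 (-0.1 dB); phase: φ = -9.5°.

|H| = 0.9862 (-0.1 dB), φ = -9.5°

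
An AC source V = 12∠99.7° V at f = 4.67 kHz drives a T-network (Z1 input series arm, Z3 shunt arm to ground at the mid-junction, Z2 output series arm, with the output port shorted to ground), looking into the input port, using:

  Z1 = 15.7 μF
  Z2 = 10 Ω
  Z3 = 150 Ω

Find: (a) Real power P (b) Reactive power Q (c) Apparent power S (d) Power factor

Step 1 — Angular frequency: ω = 2π·f = 2π·4670 = 2.934e+04 rad/s.
Step 2 — Component impedances:
  Z1: Z = 1/(jωC) = -j/(ω·C) = 0 - j2.171 Ω
  Z2: Z = R = 10 Ω
  Z3: Z = R = 150 Ω
Step 3 — With the output port shorted to ground, the output series arm Z2 runs from the junction to ground; the shunt arm Z3 also runs from the junction to ground. They appear in parallel: Z3 || Z2 = 9.375 Ω.
Step 4 — Series with input arm Z1: Z_in = Z1 + (Z3 || Z2) = 9.375 - j2.171 Ω = 9.623∠-13.0° Ω.
Step 5 — Source phasor: V = 12∠99.7° V = -2.022 + j11.83 V.
Step 6 — Current: I = V / Z = -0.482 + j1.15 A = 1.247∠112.7° A.
Step 7 — Complex power: S = V·I* = 14.58 - j3.376 VA.
Step 8 — Real power: P = Re(S) = 14.58 W.
Step 9 — Reactive power: Q = Im(S) = -3.376 VAR.
Step 10 — Apparent power: |S| = 14.96 VA.
Step 11 — Power factor: PF = P/|S| = 0.9742 (leading).

(a) P = 14.58 W  (b) Q = -3.376 VAR  (c) S = 14.96 VA  (d) PF = 0.9742 (leading)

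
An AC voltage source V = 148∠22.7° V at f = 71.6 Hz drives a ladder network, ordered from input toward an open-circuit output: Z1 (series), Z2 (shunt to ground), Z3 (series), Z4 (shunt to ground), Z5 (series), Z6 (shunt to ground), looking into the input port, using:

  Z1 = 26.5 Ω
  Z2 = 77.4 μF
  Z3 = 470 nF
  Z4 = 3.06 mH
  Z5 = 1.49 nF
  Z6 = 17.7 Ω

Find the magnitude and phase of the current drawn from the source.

Step 1 — Angular frequency: ω = 2π·f = 2π·71.6 = 449.9 rad/s.
Step 2 — Component impedances:
  Z1: Z = R = 26.5 Ω
  Z2: Z = 1/(jωC) = -j/(ω·C) = 0 - j28.72 Ω
  Z3: Z = 1/(jωC) = -j/(ω·C) = 0 - j4729 Ω
  Z4: Z = jωL = j·449.9·0.00306 = 0 + j1.377 Ω
  Z5: Z = 1/(jωC) = -j/(ω·C) = 0 - j1.492e+06 Ω
  Z6: Z = R = 17.7 Ω
Step 3 — Ladder network (open output): work backward from the far end, alternating series and parallel combinations. Z_in = 26.5 - j28.55 Ω = 38.95∠-47.1° Ω.
Step 4 — Source phasor: V = 148∠22.7° V = 136.5 + j57.11 V.
Step 5 — Ohm's law: I = V / Z_total = (136.5 + j57.11) / (26.5 - j28.55) = 1.31 + j3.567 A.
Step 6 — Convert to polar: |I| = 3.8 A, ∠I = 69.8°.

I = 3.8∠69.8° A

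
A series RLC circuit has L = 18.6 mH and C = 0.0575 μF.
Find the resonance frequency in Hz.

Step 1 — Resonance condition Im(Z)=0 gives ω₀ = 1/√(LC).
Step 2 — ω₀ = 1/√(0.0186·5.75e-08) = 3.058e+04 rad/s.
Step 3 — f₀ = ω₀/(2π) = 4867 Hz.

f₀ = 4867 Hz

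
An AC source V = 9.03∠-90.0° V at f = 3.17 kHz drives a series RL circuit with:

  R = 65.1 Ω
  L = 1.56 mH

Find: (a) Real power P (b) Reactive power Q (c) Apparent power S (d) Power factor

Step 1 — Angular frequency: ω = 2π·f = 2π·3170 = 1.992e+04 rad/s.
Step 2 — Component impedances:
  R: Z = R = 65.1 Ω
  L: Z = jωL = j·1.992e+04·0.00156 = 0 + j31.07 Ω
Step 3 — Series combination: Z_total = R + L = 65.1 + j31.07 Ω = 72.13∠25.5° Ω.
Step 4 — Source phasor: V = 9.03∠-90.0° V = 0 - j9.03 V.
Step 5 — Current: I = V / Z = -0.05392 - j0.113 A = 0.1252∠-115.5° A.
Step 6 — Complex power: S = V·I* = 1.02 + j0.4869 VA.
Step 7 — Real power: P = Re(S) = 1.02 W.
Step 8 — Reactive power: Q = Im(S) = 0.4869 VAR.
Step 9 — Apparent power: |S| = 1.13 VA.
Step 10 — Power factor: PF = P/|S| = 0.9025 (lagging).

(a) P = 1.02 W  (b) Q = 0.4869 VAR  (c) S = 1.13 VA  (d) PF = 0.9025 (lagging)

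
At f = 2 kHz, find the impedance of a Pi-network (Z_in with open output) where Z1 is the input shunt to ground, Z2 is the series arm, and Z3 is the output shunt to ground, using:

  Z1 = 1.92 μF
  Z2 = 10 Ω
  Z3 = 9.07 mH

Step 1 — Angular frequency: ω = 2π·f = 2π·2000 = 1.257e+04 rad/s.
Step 2 — Component impedances:
  Z1: Z = 1/(jωC) = -j/(ω·C) = 0 - j41.45 Ω
  Z2: Z = R = 10 Ω
  Z3: Z = jωL = j·1.257e+04·0.00907 = 0 + j114 Ω
Step 3 — With open output, the series arm Z2 and the output shunt Z3 appear in series to ground: Z2 + Z3 = 10 + j114 Ω.
Step 4 — Parallel with input shunt Z1: Z_in = Z1 || (Z2 + Z3) = 3.204 - j64.69 Ω = 64.77∠-87.2° Ω.

Z = 3.204 - j64.69 Ω = 64.77∠-87.2° Ω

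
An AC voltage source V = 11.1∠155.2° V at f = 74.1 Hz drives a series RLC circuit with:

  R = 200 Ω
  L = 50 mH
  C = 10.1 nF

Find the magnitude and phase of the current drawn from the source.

Step 1 — Angular frequency: ω = 2π·f = 2π·74.1 = 465.6 rad/s.
Step 2 — Component impedances:
  R: Z = R = 200 Ω
  L: Z = jωL = j·465.6·0.05 = 0 + j23.28 Ω
  C: Z = 1/(jωC) = -j/(ω·C) = 0 - j2.127e+05 Ω
Step 3 — Series combination: Z_total = R + L + C = 200 - j2.126e+05 Ω = 2.126e+05∠-89.9° Ω.
Step 4 — Source phasor: V = 11.1∠155.2° V = -10.08 + j4.656 V.
Step 5 — Ohm's law: I = V / Z_total = (-10.08 + j4.656) / (200 - j2.126e+05) = -2.194e-05 - j4.737e-05 A.
Step 6 — Convert to polar: |I| = 5.22e-05 A, ∠I = -114.9°.

I = 5.22e-05∠-114.9° A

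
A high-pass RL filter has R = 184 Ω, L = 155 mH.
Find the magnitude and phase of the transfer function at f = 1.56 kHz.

Step 1 — Angular frequency: ω = 2π·1560 = 9802 rad/s.
Step 2 — Transfer function: H(jω) = jωL/(R + jωL).
Step 3 — Numerator jωL = j·1519; denominator R + jωL = 184 + j1519.
Step 4 — H = 0.9855 + j0.1194.
Step 5 — Magnitude: |H| = 0.9927 (-0.1 dB); phase: φ = 6.9°.

|H| = 0.9927 (-0.1 dB), φ = 6.9°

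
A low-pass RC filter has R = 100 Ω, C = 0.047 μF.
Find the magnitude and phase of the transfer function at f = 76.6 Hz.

Step 1 — Angular frequency: ω = 2π·76.6 = 481.3 rad/s.
Step 2 — Transfer function: H(jω) = 1/(1 + jωRC).
Step 3 — Denominator: 1 + jωRC = 1 + j·481.3·100·4.7e-08 = 1 + j0.002262.
Step 4 — H = 1 - j0.002262.
Step 5 — Magnitude: |H| = 1 (-0.0 dB); phase: φ = -0.1°.

|H| = 1 (-0.0 dB), φ = -0.1°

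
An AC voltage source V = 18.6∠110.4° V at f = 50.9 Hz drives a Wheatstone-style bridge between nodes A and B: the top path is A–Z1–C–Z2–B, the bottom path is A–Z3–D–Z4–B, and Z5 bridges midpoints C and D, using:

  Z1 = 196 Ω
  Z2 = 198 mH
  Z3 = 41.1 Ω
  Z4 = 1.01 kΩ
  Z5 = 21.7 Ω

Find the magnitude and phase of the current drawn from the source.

Step 1 — Angular frequency: ω = 2π·f = 2π·50.9 = 319.8 rad/s.
Step 2 — Component impedances:
  Z1: Z = R = 196 Ω
  Z2: Z = jωL = j·319.8·0.198 = 0 + j63.32 Ω
  Z3: Z = R = 41.1 Ω
  Z4: Z = R = 1010 Ω
  Z5: Z = R = 21.7 Ω
Step 3 — Bridge requires nodal analysis (the Z5 bridge couples midpoints C and D, so the two paths cannot be reduced to a simple series/parallel combination). Setting node B to ground and injecting 1 A at node A, the 3-node admittance system at A, C, D solves to V_A = Z_AB = 51.05 + j61.09 Ω = 79.61∠50.1° Ω.
Step 4 — Source phasor: V = 18.6∠110.4° V = -6.483 + j17.43 V.
Step 5 — Ohm's law: I = V / Z_total = (-6.483 + j17.43) / (51.05 + j61.09) = 0.1158 + j0.2029 A.
Step 6 — Convert to polar: |I| = 0.2336 A, ∠I = 60.3°.

I = 0.2336∠60.3° A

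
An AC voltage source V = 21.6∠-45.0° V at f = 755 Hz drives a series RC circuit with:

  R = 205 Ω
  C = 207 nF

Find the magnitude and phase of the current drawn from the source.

Step 1 — Angular frequency: ω = 2π·f = 2π·755 = 4744 rad/s.
Step 2 — Component impedances:
  R: Z = R = 205 Ω
  C: Z = 1/(jωC) = -j/(ω·C) = 0 - j1018 Ω
Step 3 — Series combination: Z_total = R + C = 205 - j1018 Ω = 1039∠-78.6° Ω.
Step 4 — Source phasor: V = 21.6∠-45.0° V = 15.27 - j15.27 V.
Step 5 — Ohm's law: I = V / Z_total = (15.27 - j15.27) / (205 - j1018) = 0.01732 + j0.01151 A.
Step 6 — Convert to polar: |I| = 0.02079 A, ∠I = 33.6°.

I = 0.02079∠33.6° A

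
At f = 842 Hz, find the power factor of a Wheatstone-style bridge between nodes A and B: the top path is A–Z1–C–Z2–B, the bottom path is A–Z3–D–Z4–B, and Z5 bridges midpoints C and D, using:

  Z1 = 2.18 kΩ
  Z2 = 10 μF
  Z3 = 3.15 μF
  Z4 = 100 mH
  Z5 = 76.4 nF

Step 1 — Angular frequency: ω = 2π·f = 2π·842 = 5290 rad/s.
Step 2 — Component impedances:
  Z1: Z = R = 2180 Ω
  Z2: Z = 1/(jωC) = -j/(ω·C) = 0 - j18.9 Ω
  Z3: Z = 1/(jωC) = -j/(ω·C) = 0 - j60.01 Ω
  Z4: Z = jωL = j·5290·0.1 = 0 + j529 Ω
  Z5: Z = 1/(jωC) = -j/(ω·C) = 0 - j2474 Ω
Step 3 — Bridge requires nodal analysis (the Z5 bridge couples midpoints C and D, so the two paths cannot be reduced to a simple series/parallel combination). Setting node B to ground and injecting 1 A at node A, the 3-node admittance system at A, C, D solves to V_A = Z_AB = 157.5 + j569.5 Ω = 590.8∠74.5° Ω.
Step 4 — Power factor: PF = cos(φ) = Re(Z)/|Z| = 157.46/590.84 = 0.2665.
Step 5 — Type: Im(Z) = 569.5 ⇒ lagging (phase φ = 74.5°).

PF = 0.2665 (lagging, φ = 74.5°)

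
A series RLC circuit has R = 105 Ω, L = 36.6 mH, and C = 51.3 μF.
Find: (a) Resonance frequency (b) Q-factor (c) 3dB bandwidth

Step 1 — Resonance: ω₀ = 1/√(LC) = 1/√(0.0366·5.13e-05) = 729.8 rad/s.
Step 2 — f₀ = ω₀/(2π) = 116.2 Hz.
Step 3 — Series Q: Q = ω₀L/R = 729.8·0.0366/105 = 0.2544.
Step 4 — Bandwidth: Δω = ω₀/Q = 2869 rad/s; BW = Δω/(2π) = 456.6 Hz.

(a) f₀ = 116.2 Hz  (b) Q = 0.2544  (c) BW = 456.6 Hz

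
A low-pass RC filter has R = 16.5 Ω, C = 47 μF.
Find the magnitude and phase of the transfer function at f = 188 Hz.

Step 1 — Angular frequency: ω = 2π·188 = 1181 rad/s.
Step 2 — Transfer function: H(jω) = 1/(1 + jωRC).
Step 3 — Denominator: 1 + jωRC = 1 + j·1181·16.5·4.7e-05 = 1 + j0.9161.
Step 4 — H = 0.5437 - j0.4981.
Step 5 — Magnitude: |H| = 0.7374 (-2.6 dB); phase: φ = -42.5°.

|H| = 0.7374 (-2.6 dB), φ = -42.5°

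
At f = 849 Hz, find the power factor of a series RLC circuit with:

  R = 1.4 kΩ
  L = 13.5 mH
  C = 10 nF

Step 1 — Angular frequency: ω = 2π·f = 2π·849 = 5334 rad/s.
Step 2 — Component impedances:
  R: Z = R = 1400 Ω
  L: Z = jωL = j·5334·0.0135 = 0 + j72.01 Ω
  C: Z = 1/(jωC) = -j/(ω·C) = 0 - j1.875e+04 Ω
Step 3 — Series combination: Z_total = R + L + C = 1400 - j1.867e+04 Ω = 1.873e+04∠-85.7° Ω.
Step 4 — Power factor: PF = cos(φ) = Re(Z)/|Z| = 1400/18727 = 0.07476.
Step 5 — Type: Im(Z) = -1.867e+04 ⇒ leading (phase φ = -85.7°).

PF = 0.07476 (leading, φ = -85.7°)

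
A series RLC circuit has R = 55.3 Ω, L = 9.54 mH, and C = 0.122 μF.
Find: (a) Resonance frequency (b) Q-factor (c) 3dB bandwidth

Step 1 — Resonance condition Im(Z)=0 gives ω₀ = 1/√(LC).
Step 2 — ω₀ = 1/√(0.00954·1.22e-07) = 2.931e+04 rad/s.
Step 3 — f₀ = ω₀/(2π) = 4665 Hz.
Step 4 — Series Q: Q = ω₀L/R = 2.931e+04·0.00954/55.3 = 5.057.
Step 5 — 3dB bandwidth: Δω = ω₀/Q = 5797 rad/s; BW = Δω/(2π) = 922.6 Hz.

(a) f₀ = 4665 Hz  (b) Q = 5.057  (c) BW = 922.6 Hz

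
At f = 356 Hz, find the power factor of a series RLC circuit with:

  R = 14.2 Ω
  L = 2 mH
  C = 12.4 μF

Step 1 — Angular frequency: ω = 2π·f = 2π·356 = 2237 rad/s.
Step 2 — Component impedances:
  R: Z = R = 14.2 Ω
  L: Z = jωL = j·2237·0.002 = 0 + j4.474 Ω
  C: Z = 1/(jωC) = -j/(ω·C) = 0 - j36.05 Ω
Step 3 — Series combination: Z_total = R + L + C = 14.2 - j31.58 Ω = 34.63∠-65.8° Ω.
Step 4 — Power factor: PF = cos(φ) = Re(Z)/|Z| = 14.2/34.626 = 0.4101.
Step 5 — Type: Im(Z) = -31.58 ⇒ leading (phase φ = -65.8°).

PF = 0.4101 (leading, φ = -65.8°)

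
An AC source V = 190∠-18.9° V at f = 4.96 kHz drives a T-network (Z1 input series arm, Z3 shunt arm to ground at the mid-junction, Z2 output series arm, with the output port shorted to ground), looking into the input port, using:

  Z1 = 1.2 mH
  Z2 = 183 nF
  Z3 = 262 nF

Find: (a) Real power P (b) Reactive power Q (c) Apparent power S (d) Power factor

Step 1 — Angular frequency: ω = 2π·f = 2π·4960 = 3.116e+04 rad/s.
Step 2 — Component impedances:
  Z1: Z = jωL = j·3.116e+04·0.0012 = 0 + j37.4 Ω
  Z2: Z = 1/(jωC) = -j/(ω·C) = 0 - j175.3 Ω
  Z3: Z = 1/(jωC) = -j/(ω·C) = 0 - j122.5 Ω
Step 3 — With the output port shorted to ground, the output series arm Z2 runs from the junction to ground; the shunt arm Z3 also runs from the junction to ground. They appear in parallel: Z3 || Z2 = 0 - j72.11 Ω.
Step 4 — Series with input arm Z1: Z_in = Z1 + (Z3 || Z2) = 0 - j34.71 Ω = 34.71∠-90.0° Ω.
Step 5 — Source phasor: V = 190∠-18.9° V = 179.8 - j61.54 V.
Step 6 — Current: I = V / Z = 1.773 + j5.179 A = 5.474∠71.1° A.
Step 7 — Complex power: S = V·I* = 0 - j1040 VA.
Step 8 — Real power: P = Re(S) = 0 W.
Step 9 — Reactive power: Q = Im(S) = -1040 VAR.
Step 10 — Apparent power: |S| = 1040 VA.
Step 11 — Power factor: PF = P/|S| = 0 (leading).

(a) P = 0 W  (b) Q = -1040 VAR  (c) S = 1040 VA  (d) PF = 0 (leading)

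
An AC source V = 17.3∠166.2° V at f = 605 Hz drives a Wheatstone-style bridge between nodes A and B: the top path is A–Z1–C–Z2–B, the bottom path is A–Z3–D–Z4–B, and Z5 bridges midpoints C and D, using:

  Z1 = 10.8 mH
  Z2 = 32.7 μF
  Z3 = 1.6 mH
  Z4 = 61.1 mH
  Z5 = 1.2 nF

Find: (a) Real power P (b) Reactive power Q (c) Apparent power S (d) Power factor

Step 1 — Angular frequency: ω = 2π·f = 2π·605 = 3801 rad/s.
Step 2 — Component impedances:
  Z1: Z = jωL = j·3801·0.0108 = 0 + j41.05 Ω
  Z2: Z = 1/(jωC) = -j/(ω·C) = 0 - j8.045 Ω
  Z3: Z = jωL = j·3801·0.0016 = 0 + j6.082 Ω
  Z4: Z = jωL = j·3801·0.0611 = 0 + j232.3 Ω
  Z5: Z = 1/(jωC) = -j/(ω·C) = 0 - j2.192e+05 Ω
Step 3 — Bridge requires nodal analysis (the Z5 bridge couples midpoints C and D, so the two paths cannot be reduced to a simple series/parallel combination). Setting node B to ground and injecting 1 A at node A, the 3-node admittance system at A, C, D solves to V_A = Z_AB = 0 + j29 Ω = 29∠90.0° Ω.
Step 4 — Source phasor: V = 17.3∠166.2° V = -16.8 + j4.127 V.
Step 5 — Current: I = V / Z = 0.1423 + j0.5793 A = 0.5966∠76.2° A.
Step 6 — Complex power: S = V·I* = 0 + j10.32 VA.
Step 7 — Real power: P = Re(S) = 0 W.
Step 8 — Reactive power: Q = Im(S) = 10.32 VAR.
Step 9 — Apparent power: |S| = 10.32 VA.
Step 10 — Power factor: PF = P/|S| = 0 (lagging).

(a) P = 0 W  (b) Q = 10.32 VAR  (c) S = 10.32 VA  (d) PF = 0 (lagging)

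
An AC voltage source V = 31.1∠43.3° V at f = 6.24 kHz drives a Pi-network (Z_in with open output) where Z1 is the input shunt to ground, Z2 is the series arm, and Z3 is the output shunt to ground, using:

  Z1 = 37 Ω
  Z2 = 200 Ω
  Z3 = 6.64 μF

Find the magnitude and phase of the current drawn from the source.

Step 1 — Angular frequency: ω = 2π·f = 2π·6240 = 3.921e+04 rad/s.
Step 2 — Component impedances:
  Z1: Z = R = 37 Ω
  Z2: Z = R = 200 Ω
  Z3: Z = 1/(jωC) = -j/(ω·C) = 0 - j3.841 Ω
Step 3 — With open output, the series arm Z2 and the output shunt Z3 appear in series to ground: Z2 + Z3 = 200 - j3.841 Ω.
Step 4 — Parallel with input shunt Z1: Z_in = Z1 || (Z2 + Z3) = 31.23 - j0.0936 Ω = 31.23∠-0.2° Ω.
Step 5 — Source phasor: V = 31.1∠43.3° V = 22.63 + j21.33 V.
Step 6 — Ohm's law: I = V / Z_total = (22.63 + j21.33) / (31.23 - j0.0936) = 0.7228 + j0.6852 A.
Step 7 — Convert to polar: |I| = 0.996 A, ∠I = 43.5°.

I = 0.996∠43.5° A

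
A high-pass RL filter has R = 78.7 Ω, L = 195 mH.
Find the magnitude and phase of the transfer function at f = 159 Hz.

Step 1 — Angular frequency: ω = 2π·159 = 999 rad/s.
Step 2 — Transfer function: H(jω) = jωL/(R + jωL).
Step 3 — Numerator jωL = j·194.8; denominator R + jωL = 78.7 + j194.8.
Step 4 — H = 0.8597 + j0.3473.
Step 5 — Magnitude: |H| = 0.9272 (-0.7 dB); phase: φ = 22.0°.

|H| = 0.9272 (-0.7 dB), φ = 22.0°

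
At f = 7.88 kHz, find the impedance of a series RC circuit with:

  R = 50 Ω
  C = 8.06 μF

Step 1 — Angular frequency: ω = 2π·f = 2π·7880 = 4.951e+04 rad/s.
Step 2 — Component impedances:
  R: Z = R = 50 Ω
  C: Z = 1/(jωC) = -j/(ω·C) = 0 - j2.506 Ω
Step 3 — Series combination: Z_total = R + C = 50 - j2.506 Ω = 50.06∠-2.9° Ω.

Z = 50 - j2.506 Ω = 50.06∠-2.9° Ω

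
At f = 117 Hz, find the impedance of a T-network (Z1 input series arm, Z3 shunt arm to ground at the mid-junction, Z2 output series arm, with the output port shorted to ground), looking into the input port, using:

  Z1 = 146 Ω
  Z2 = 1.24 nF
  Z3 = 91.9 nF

Step 1 — Angular frequency: ω = 2π·f = 2π·117 = 735.1 rad/s.
Step 2 — Component impedances:
  Z1: Z = R = 146 Ω
  Z2: Z = 1/(jωC) = -j/(ω·C) = 0 - j1.097e+06 Ω
  Z3: Z = 1/(jωC) = -j/(ω·C) = 0 - j1.48e+04 Ω
Step 3 — With the output port shorted to ground, the output series arm Z2 runs from the junction to ground; the shunt arm Z3 also runs from the junction to ground. They appear in parallel: Z3 || Z2 = 0 - j1.46e+04 Ω.
Step 4 — Series with input arm Z1: Z_in = Z1 + (Z3 || Z2) = 146 - j1.46e+04 Ω = 1.461e+04∠-89.4° Ω.

Z = 146 - j1.46e+04 Ω = 1.461e+04∠-89.4° Ω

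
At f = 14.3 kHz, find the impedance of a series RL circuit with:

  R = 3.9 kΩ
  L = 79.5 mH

Step 1 — Angular frequency: ω = 2π·f = 2π·1.43e+04 = 8.985e+04 rad/s.
Step 2 — Component impedances:
  R: Z = R = 3900 Ω
  L: Z = jωL = j·8.985e+04·0.0795 = 0 + j7143 Ω
Step 3 — Series combination: Z_total = R + L = 3900 + j7143 Ω = 8138∠61.4° Ω.

Z = 3900 + j7143 Ω = 8138∠61.4° Ω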